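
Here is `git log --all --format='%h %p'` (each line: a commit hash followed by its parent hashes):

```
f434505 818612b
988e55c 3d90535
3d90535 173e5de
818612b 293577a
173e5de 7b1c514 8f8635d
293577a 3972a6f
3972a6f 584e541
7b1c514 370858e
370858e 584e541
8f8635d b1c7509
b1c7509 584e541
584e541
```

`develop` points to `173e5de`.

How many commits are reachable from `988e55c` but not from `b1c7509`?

6

Reachable from 988e55c: {173e5de, 370858e, 3d90535, 584e541, 7b1c514, 8f8635d, 988e55c, b1c7509}.
Reachable from b1c7509: {584e541, b1c7509}.
In 988e55c's history but not b1c7509's: {173e5de, 370858e, 3d90535, 7b1c514, 8f8635d, 988e55c} — 6 commits.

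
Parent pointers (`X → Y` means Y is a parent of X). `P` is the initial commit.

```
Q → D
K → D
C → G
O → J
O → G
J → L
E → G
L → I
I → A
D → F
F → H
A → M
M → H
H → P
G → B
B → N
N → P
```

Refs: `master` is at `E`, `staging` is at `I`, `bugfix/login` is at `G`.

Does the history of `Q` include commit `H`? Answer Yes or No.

Ancestors of Q (commits reachable by following parents): {D, F, H, P, Q}.
H is in that set, so it is an ancestor of Q.

Yes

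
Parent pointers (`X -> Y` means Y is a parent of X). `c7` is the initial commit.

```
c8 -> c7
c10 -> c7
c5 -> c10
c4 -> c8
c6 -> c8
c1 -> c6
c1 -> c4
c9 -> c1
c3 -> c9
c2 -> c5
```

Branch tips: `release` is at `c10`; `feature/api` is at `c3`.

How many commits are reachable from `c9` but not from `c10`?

5

Reachable from c9: {c1, c4, c6, c7, c8, c9}.
Reachable from c10: {c10, c7}.
In c9's history but not c10's: {c1, c4, c6, c8, c9} — 5 commits.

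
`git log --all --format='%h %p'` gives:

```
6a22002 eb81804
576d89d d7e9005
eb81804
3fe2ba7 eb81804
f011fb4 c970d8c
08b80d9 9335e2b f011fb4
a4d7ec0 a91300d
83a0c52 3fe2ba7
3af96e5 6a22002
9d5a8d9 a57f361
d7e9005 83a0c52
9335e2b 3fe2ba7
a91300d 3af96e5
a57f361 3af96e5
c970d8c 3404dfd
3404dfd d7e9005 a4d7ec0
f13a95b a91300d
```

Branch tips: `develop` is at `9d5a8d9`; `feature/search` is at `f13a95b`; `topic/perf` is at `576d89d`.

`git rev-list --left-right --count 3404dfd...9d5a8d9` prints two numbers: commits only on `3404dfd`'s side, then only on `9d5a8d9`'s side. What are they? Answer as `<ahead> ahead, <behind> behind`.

Reachable from 3404dfd: {3404dfd, 3af96e5, 3fe2ba7, 6a22002, 83a0c52, a4d7ec0, a91300d, d7e9005, eb81804}.
Reachable from 9d5a8d9: {3af96e5, 6a22002, 9d5a8d9, a57f361, eb81804}.
Only in 3404dfd's history (ahead): {3404dfd, 3fe2ba7, 83a0c52, a4d7ec0, a91300d, d7e9005} — 6.
Only in 9d5a8d9's history (behind): {9d5a8d9, a57f361} — 2.

6 ahead, 2 behind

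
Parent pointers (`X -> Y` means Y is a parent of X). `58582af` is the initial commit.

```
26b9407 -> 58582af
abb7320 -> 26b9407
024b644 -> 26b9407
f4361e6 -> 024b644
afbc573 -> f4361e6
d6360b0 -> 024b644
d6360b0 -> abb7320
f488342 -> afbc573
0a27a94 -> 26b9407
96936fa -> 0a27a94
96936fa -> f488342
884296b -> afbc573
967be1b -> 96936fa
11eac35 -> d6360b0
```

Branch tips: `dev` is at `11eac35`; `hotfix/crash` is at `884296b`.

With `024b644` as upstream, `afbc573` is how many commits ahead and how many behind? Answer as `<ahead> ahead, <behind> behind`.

2 ahead, 0 behind

Reachable from afbc573: {024b644, 26b9407, 58582af, afbc573, f4361e6}.
Reachable from 024b644: {024b644, 26b9407, 58582af}.
Only in afbc573's history (ahead): {afbc573, f4361e6} — 2.
Only in 024b644's history (behind): {} — 0.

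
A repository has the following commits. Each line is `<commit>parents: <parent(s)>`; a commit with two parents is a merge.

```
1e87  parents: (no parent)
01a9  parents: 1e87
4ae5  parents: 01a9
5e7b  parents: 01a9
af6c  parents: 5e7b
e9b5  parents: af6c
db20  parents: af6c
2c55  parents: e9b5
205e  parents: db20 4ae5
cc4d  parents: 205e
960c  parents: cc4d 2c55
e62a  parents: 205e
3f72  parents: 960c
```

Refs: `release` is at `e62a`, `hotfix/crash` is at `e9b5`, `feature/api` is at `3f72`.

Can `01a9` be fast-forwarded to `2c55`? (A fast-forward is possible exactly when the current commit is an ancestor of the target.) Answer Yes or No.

Yes

A fast-forward from 01a9 to 2c55 is possible iff 01a9 is an ancestor of 2c55.
Ancestors of 2c55: {01a9, 1e87, 2c55, 5e7b, af6c, e9b5}.
01a9 is among them, so fast-forward is possible.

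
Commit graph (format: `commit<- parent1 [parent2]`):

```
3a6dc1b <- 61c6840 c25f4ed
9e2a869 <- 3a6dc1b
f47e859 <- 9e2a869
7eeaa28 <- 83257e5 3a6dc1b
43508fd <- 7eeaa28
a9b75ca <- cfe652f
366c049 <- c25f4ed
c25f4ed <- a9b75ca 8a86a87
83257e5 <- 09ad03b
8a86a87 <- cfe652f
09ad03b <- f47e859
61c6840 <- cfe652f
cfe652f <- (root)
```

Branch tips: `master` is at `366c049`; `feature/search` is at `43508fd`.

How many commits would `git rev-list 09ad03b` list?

Walking parent pointers from 09ad03b: reachable set = {09ad03b, 3a6dc1b, 61c6840, 8a86a87, 9e2a869, a9b75ca, c25f4ed, cfe652f, f47e859}.
That is 9 commits.

9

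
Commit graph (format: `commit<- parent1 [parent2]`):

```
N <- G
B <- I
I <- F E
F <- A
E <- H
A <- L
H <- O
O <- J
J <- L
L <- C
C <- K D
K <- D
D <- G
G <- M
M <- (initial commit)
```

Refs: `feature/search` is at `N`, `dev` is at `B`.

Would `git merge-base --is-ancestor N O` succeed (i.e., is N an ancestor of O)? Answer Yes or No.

Ancestors of O: {C, D, G, J, K, L, M, O}.
N is not in that set, so it is not an ancestor of O.

No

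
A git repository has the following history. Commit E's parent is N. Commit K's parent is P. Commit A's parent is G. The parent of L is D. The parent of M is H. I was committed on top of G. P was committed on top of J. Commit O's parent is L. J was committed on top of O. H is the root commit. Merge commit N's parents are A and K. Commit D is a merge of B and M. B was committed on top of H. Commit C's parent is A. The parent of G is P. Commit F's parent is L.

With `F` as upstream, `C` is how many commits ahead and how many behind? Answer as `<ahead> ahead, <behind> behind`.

6 ahead, 1 behind

Reachable from C: {A, B, C, D, G, H, J, L, M, O, P}.
Reachable from F: {B, D, F, H, L, M}.
Only in C's history (ahead): {A, C, G, J, O, P} — 6.
Only in F's history (behind): {F} — 1.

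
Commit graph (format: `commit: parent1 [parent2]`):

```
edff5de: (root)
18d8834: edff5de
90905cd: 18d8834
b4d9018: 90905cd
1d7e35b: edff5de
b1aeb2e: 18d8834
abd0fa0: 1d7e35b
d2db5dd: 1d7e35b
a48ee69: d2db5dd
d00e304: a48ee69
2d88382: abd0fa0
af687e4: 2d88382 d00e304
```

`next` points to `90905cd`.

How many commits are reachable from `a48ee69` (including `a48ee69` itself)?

Walking parent pointers from a48ee69: reachable set = {1d7e35b, a48ee69, d2db5dd, edff5de}.
That is 4 commits.

4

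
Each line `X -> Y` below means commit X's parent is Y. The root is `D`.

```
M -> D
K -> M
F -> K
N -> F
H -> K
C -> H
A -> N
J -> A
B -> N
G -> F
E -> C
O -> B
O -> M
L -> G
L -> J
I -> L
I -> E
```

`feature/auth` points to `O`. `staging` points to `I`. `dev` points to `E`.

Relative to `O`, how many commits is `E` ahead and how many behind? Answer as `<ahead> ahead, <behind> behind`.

3 ahead, 4 behind

Reachable from E: {C, D, E, H, K, M}.
Reachable from O: {B, D, F, K, M, N, O}.
Only in E's history (ahead): {C, E, H} — 3.
Only in O's history (behind): {B, F, N, O} — 4.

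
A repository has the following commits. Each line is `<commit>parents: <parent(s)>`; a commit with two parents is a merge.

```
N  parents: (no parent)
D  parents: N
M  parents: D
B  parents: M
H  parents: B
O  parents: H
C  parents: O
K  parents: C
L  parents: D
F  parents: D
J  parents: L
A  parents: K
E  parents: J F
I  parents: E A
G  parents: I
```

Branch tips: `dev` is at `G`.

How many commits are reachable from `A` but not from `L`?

7

Reachable from A: {A, B, C, D, H, K, M, N, O}.
Reachable from L: {D, L, N}.
In A's history but not L's: {A, B, C, H, K, M, O} — 7 commits.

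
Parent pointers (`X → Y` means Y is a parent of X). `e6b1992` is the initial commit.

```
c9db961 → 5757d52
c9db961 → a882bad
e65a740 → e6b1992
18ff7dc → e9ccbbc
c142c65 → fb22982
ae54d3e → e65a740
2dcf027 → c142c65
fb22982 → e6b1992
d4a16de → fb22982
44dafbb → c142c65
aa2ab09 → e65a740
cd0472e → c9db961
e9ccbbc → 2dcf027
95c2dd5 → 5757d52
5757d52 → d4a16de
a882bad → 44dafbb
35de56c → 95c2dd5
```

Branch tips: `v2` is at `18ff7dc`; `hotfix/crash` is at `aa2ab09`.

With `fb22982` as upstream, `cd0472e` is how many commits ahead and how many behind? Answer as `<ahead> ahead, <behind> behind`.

7 ahead, 0 behind

Reachable from cd0472e: {44dafbb, 5757d52, a882bad, c142c65, c9db961, cd0472e, d4a16de, e6b1992, fb22982}.
Reachable from fb22982: {e6b1992, fb22982}.
Only in cd0472e's history (ahead): {44dafbb, 5757d52, a882bad, c142c65, c9db961, cd0472e, d4a16de} — 7.
Only in fb22982's history (behind): {} — 0.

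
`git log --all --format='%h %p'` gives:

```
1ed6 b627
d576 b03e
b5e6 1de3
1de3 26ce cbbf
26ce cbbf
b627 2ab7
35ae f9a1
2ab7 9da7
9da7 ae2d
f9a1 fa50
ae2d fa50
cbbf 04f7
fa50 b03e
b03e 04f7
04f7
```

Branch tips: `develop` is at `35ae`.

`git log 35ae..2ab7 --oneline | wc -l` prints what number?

Reachable from 2ab7: {04f7, 2ab7, 9da7, ae2d, b03e, fa50}.
Reachable from 35ae: {04f7, 35ae, b03e, f9a1, fa50}.
In 2ab7's history but not 35ae's: {2ab7, 9da7, ae2d} — 3 commits.

3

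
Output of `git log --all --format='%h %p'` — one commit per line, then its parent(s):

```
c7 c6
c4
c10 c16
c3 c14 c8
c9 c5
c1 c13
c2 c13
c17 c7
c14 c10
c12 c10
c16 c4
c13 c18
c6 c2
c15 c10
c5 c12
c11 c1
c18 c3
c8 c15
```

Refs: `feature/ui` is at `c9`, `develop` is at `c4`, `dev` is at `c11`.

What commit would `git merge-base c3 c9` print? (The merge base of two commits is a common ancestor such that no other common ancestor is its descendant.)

c10

Ancestors of c3: {c10, c14, c15, c16, c3, c4, c8}.
Ancestors of c9: {c10, c12, c16, c4, c5, c9}.
Common ancestors: {c10, c16, c4}.
Among these, c10 is not an ancestor of any other common ancestor — it is the merge base.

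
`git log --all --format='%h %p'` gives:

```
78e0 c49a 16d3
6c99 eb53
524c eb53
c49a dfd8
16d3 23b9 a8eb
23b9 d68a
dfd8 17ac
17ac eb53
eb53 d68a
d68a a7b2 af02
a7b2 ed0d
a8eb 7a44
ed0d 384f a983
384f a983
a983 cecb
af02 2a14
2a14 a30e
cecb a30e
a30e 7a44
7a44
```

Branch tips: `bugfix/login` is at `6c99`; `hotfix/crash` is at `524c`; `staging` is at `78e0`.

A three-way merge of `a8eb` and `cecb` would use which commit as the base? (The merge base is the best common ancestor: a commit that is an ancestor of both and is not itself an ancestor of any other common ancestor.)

7a44

Ancestors of a8eb: {7a44, a8eb}.
Ancestors of cecb: {7a44, a30e, cecb}.
Common ancestors: {7a44}.
The only common ancestor is 7a44, so it is the merge base.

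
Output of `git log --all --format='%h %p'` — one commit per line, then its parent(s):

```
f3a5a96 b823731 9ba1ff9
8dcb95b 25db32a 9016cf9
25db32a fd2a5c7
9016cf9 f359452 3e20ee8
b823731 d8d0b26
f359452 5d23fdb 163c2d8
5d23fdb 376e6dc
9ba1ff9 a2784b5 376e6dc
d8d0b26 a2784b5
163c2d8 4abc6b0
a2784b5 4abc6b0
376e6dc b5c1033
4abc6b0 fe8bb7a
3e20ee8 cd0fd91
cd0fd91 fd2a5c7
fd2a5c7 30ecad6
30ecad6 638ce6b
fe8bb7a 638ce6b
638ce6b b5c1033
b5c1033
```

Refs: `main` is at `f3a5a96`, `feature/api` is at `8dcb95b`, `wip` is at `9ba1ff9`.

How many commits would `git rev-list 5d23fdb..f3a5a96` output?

8

Reachable from f3a5a96: {376e6dc, 4abc6b0, 638ce6b, 9ba1ff9, a2784b5, b5c1033, b823731, d8d0b26, f3a5a96, fe8bb7a}.
Reachable from 5d23fdb: {376e6dc, 5d23fdb, b5c1033}.
In f3a5a96's history but not 5d23fdb's: {4abc6b0, 638ce6b, 9ba1ff9, a2784b5, b823731, d8d0b26, f3a5a96, fe8bb7a} — 8 commits.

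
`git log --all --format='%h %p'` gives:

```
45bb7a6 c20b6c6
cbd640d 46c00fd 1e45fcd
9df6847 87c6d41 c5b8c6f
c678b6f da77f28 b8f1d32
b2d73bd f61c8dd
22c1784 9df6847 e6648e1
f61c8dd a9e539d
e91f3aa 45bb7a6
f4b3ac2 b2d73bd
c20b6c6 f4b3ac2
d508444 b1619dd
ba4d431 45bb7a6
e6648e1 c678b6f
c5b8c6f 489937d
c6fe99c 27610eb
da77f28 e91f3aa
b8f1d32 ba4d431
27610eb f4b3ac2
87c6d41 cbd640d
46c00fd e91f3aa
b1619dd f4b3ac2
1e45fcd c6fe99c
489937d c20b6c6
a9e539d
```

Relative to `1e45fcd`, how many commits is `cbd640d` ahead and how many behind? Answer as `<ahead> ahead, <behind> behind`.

5 ahead, 0 behind

Reachable from cbd640d: {1e45fcd, 27610eb, 45bb7a6, 46c00fd, a9e539d, b2d73bd, c20b6c6, c6fe99c, cbd640d, e91f3aa, f4b3ac2, f61c8dd}.
Reachable from 1e45fcd: {1e45fcd, 27610eb, a9e539d, b2d73bd, c6fe99c, f4b3ac2, f61c8dd}.
Only in cbd640d's history (ahead): {45bb7a6, 46c00fd, c20b6c6, cbd640d, e91f3aa} — 5.
Only in 1e45fcd's history (behind): {} — 0.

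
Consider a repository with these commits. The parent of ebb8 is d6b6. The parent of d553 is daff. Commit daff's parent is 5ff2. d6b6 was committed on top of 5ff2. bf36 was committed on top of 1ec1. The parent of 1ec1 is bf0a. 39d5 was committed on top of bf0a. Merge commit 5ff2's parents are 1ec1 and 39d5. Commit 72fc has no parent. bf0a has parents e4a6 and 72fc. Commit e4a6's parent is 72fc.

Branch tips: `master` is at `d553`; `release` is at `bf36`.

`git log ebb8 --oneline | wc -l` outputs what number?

Walking parent pointers from ebb8: reachable set = {1ec1, 39d5, 5ff2, 72fc, bf0a, d6b6, e4a6, ebb8}.
That is 8 commits.

8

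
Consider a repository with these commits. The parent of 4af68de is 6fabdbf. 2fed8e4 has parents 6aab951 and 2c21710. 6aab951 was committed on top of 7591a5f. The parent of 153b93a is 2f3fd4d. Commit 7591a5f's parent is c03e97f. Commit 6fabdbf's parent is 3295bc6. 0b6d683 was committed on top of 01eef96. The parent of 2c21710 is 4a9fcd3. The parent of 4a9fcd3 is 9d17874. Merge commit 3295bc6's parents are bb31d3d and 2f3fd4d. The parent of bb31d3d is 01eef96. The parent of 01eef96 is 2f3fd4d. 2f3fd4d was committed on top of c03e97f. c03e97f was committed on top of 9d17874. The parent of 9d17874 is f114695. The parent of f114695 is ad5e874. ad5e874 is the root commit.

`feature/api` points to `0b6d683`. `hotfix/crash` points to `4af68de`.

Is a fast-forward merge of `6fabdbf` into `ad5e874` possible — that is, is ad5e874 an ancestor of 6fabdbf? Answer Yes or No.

A fast-forward from ad5e874 to 6fabdbf is possible iff ad5e874 is an ancestor of 6fabdbf.
Ancestors of 6fabdbf: {01eef96, 2f3fd4d, 3295bc6, 6fabdbf, 9d17874, ad5e874, bb31d3d, c03e97f, f114695}.
ad5e874 is among them, so fast-forward is possible.

Yes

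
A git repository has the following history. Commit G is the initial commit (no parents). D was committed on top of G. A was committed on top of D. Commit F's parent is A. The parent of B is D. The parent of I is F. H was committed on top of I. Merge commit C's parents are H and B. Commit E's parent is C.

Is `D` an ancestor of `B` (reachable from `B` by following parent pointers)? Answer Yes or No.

Yes

Ancestors of B (commits reachable by following parents): {B, D, G}.
D is in that set, so it is an ancestor of B.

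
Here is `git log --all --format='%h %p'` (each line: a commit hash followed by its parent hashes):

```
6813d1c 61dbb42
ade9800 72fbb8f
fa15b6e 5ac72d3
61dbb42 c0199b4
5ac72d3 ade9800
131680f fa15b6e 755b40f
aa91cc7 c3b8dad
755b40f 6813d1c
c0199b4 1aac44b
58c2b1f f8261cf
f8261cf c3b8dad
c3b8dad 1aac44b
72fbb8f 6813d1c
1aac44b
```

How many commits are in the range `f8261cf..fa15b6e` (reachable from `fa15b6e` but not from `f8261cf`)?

Reachable from fa15b6e: {1aac44b, 5ac72d3, 61dbb42, 6813d1c, 72fbb8f, ade9800, c0199b4, fa15b6e}.
Reachable from f8261cf: {1aac44b, c3b8dad, f8261cf}.
In fa15b6e's history but not f8261cf's: {5ac72d3, 61dbb42, 6813d1c, 72fbb8f, ade9800, c0199b4, fa15b6e} — 7 commits.

7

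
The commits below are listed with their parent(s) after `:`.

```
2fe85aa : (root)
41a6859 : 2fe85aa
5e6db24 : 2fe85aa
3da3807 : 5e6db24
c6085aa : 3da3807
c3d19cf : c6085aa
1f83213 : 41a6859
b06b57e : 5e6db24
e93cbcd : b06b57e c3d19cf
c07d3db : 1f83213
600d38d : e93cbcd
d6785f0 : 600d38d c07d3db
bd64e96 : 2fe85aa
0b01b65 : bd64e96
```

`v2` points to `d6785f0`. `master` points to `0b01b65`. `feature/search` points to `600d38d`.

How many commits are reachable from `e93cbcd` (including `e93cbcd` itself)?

Walking parent pointers from e93cbcd: reachable set = {2fe85aa, 3da3807, 5e6db24, b06b57e, c3d19cf, c6085aa, e93cbcd}.
That is 7 commits.

7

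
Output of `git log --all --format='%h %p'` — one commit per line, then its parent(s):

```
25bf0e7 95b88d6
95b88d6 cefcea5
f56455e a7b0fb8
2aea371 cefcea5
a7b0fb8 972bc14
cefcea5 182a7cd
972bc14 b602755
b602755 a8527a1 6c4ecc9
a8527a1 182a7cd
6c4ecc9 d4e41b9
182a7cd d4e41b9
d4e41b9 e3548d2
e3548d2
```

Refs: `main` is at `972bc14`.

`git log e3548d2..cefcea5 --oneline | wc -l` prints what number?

Reachable from cefcea5: {182a7cd, cefcea5, d4e41b9, e3548d2}.
Reachable from e3548d2: {e3548d2}.
In cefcea5's history but not e3548d2's: {182a7cd, cefcea5, d4e41b9} — 3 commits.

3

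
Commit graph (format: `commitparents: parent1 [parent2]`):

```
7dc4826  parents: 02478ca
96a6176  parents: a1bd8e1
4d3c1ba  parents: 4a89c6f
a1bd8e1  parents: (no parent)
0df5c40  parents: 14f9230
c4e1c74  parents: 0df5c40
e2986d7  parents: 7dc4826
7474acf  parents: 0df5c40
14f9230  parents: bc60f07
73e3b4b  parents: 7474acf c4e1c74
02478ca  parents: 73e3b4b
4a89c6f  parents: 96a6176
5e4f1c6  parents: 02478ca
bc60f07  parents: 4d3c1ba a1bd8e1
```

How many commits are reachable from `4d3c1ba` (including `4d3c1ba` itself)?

4

Walking parent pointers from 4d3c1ba: reachable set = {4a89c6f, 4d3c1ba, 96a6176, a1bd8e1}.
That is 4 commits.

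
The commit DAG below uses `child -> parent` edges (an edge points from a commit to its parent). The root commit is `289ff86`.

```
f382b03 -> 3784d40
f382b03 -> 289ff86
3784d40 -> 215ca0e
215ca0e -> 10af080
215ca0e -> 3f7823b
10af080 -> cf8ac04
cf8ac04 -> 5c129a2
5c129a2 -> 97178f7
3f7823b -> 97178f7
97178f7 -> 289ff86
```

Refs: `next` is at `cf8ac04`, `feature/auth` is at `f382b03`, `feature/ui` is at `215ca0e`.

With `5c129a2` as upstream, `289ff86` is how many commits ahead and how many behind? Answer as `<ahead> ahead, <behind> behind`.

Reachable from 289ff86: {289ff86}.
Reachable from 5c129a2: {289ff86, 5c129a2, 97178f7}.
Only in 289ff86's history (ahead): {} — 0.
Only in 5c129a2's history (behind): {5c129a2, 97178f7} — 2.

0 ahead, 2 behind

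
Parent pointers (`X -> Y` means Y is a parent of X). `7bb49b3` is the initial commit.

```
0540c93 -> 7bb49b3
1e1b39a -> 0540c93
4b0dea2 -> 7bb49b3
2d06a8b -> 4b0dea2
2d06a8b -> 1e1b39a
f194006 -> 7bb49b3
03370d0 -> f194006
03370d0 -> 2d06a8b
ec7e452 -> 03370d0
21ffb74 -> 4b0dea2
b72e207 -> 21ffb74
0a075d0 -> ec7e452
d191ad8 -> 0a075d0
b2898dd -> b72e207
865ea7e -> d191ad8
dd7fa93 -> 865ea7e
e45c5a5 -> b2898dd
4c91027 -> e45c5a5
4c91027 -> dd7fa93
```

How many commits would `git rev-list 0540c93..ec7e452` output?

Reachable from ec7e452: {03370d0, 0540c93, 1e1b39a, 2d06a8b, 4b0dea2, 7bb49b3, ec7e452, f194006}.
Reachable from 0540c93: {0540c93, 7bb49b3}.
In ec7e452's history but not 0540c93's: {03370d0, 1e1b39a, 2d06a8b, 4b0dea2, ec7e452, f194006} — 6 commits.

6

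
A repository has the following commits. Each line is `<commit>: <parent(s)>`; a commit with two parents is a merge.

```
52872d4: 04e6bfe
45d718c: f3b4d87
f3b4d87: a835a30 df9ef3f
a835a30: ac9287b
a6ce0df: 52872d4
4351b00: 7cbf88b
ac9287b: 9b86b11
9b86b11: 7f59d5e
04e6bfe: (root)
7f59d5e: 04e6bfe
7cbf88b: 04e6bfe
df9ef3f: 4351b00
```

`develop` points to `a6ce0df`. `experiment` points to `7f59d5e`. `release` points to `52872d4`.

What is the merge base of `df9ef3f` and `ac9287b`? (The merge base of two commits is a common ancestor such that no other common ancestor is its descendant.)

Ancestors of df9ef3f: {04e6bfe, 4351b00, 7cbf88b, df9ef3f}.
Ancestors of ac9287b: {04e6bfe, 7f59d5e, 9b86b11, ac9287b}.
Common ancestors: {04e6bfe}.
The only common ancestor is 04e6bfe, so it is the merge base.

04e6bfe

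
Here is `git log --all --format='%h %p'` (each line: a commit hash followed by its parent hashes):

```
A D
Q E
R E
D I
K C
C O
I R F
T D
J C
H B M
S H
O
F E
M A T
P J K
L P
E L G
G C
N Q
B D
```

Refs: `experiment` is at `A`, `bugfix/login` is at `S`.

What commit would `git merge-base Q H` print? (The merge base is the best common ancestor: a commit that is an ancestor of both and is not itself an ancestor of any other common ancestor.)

Ancestors of Q: {C, E, G, J, K, L, O, P, Q}.
Ancestors of H: {A, B, C, D, E, F, G, H, I, J, K, L, M, O, P, R, T}.
Common ancestors: {C, E, G, J, K, L, O, P}.
Among these, E is not an ancestor of any other common ancestor — it is the merge base.

E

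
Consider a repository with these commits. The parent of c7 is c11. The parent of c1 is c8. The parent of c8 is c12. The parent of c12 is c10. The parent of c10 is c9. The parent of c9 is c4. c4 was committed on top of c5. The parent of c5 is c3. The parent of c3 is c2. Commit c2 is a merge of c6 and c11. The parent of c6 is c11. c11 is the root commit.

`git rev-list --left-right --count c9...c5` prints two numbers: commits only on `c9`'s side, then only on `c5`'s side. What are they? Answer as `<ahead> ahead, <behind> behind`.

2 ahead, 0 behind

Reachable from c9: {c11, c2, c3, c4, c5, c6, c9}.
Reachable from c5: {c11, c2, c3, c5, c6}.
Only in c9's history (ahead): {c4, c9} — 2.
Only in c5's history (behind): {} — 0.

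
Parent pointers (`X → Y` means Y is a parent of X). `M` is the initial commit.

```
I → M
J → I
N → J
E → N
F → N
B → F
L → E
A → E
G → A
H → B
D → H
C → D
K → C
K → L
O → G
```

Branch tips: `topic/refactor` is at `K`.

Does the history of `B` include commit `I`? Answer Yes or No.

Ancestors of B (commits reachable by following parents): {B, F, I, J, M, N}.
I is in that set, so it is an ancestor of B.

Yes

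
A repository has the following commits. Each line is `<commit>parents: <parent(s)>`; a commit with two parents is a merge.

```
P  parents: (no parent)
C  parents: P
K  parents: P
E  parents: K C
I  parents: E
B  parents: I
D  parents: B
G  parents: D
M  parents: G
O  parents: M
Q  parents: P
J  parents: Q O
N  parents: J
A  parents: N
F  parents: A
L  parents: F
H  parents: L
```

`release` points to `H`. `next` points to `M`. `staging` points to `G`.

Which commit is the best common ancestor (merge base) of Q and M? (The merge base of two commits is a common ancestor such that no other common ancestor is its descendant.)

P

Ancestors of Q: {P, Q}.
Ancestors of M: {B, C, D, E, G, I, K, M, P}.
Common ancestors: {P}.
The only common ancestor is P, so it is the merge base.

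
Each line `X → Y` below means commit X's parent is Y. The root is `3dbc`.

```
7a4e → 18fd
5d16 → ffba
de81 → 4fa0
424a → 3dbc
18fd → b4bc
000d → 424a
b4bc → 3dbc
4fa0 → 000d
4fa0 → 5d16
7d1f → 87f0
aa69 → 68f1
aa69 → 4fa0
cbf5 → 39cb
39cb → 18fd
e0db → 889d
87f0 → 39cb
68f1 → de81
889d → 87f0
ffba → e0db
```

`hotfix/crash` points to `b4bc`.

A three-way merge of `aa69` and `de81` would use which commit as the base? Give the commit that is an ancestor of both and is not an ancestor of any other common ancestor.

de81

Ancestors of aa69: {000d, 18fd, 39cb, 3dbc, 424a, 4fa0, 5d16, 68f1, 87f0, 889d, aa69, b4bc, de81, e0db, ffba}.
Ancestors of de81: {000d, 18fd, 39cb, 3dbc, 424a, 4fa0, 5d16, 87f0, 889d, b4bc, de81, e0db, ffba}.
Common ancestors: {000d, 18fd, 39cb, 3dbc, 424a, 4fa0, 5d16, 87f0, 889d, b4bc, de81, e0db, ffba}.
Among these, de81 is not an ancestor of any other common ancestor — it is the merge base.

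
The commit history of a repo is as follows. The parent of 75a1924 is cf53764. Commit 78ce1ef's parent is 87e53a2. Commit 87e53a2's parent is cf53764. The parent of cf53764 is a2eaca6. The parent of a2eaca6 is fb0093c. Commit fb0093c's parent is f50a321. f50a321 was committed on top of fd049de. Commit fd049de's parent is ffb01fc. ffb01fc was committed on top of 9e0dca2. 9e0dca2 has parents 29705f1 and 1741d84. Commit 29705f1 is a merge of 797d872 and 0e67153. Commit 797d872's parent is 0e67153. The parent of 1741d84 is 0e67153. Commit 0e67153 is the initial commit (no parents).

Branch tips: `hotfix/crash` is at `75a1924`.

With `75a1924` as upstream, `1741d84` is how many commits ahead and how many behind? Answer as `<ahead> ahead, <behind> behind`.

Reachable from 1741d84: {0e67153, 1741d84}.
Reachable from 75a1924: {0e67153, 1741d84, 29705f1, 75a1924, 797d872, 9e0dca2, a2eaca6, cf53764, f50a321, fb0093c, fd049de, ffb01fc}.
Only in 1741d84's history (ahead): {} — 0.
Only in 75a1924's history (behind): {29705f1, 75a1924, 797d872, 9e0dca2, a2eaca6, cf53764, f50a321, fb0093c, fd049de, ffb01fc} — 10.

0 ahead, 10 behind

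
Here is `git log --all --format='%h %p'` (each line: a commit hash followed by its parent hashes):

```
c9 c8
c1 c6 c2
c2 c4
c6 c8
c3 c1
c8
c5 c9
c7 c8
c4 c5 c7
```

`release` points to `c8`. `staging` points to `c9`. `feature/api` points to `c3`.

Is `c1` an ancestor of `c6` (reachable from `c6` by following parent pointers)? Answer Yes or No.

Ancestors of c6: {c6, c8}.
c1 is not in that set, so it is not an ancestor of c6.

No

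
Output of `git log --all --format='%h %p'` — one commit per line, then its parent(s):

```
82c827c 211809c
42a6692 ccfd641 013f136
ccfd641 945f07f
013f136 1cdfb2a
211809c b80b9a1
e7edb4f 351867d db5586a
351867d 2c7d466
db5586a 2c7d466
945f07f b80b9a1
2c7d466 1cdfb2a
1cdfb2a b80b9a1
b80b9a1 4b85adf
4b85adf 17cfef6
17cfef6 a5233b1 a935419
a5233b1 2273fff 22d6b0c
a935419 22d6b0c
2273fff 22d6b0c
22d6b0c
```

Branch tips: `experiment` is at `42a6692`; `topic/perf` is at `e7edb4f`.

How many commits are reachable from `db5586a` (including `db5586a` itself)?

10

Walking parent pointers from db5586a: reachable set = {17cfef6, 1cdfb2a, 2273fff, 22d6b0c, 2c7d466, 4b85adf, a5233b1, a935419, b80b9a1, db5586a}.
That is 10 commits.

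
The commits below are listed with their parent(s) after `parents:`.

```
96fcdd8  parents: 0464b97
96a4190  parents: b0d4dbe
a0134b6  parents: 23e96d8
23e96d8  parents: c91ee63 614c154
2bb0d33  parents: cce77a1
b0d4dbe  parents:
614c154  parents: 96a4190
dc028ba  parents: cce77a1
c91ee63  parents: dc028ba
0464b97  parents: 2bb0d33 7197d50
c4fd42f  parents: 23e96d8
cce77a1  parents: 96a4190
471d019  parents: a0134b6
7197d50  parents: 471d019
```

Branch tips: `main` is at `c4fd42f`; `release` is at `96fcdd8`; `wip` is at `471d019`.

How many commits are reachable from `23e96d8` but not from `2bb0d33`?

4

Reachable from 23e96d8: {23e96d8, 614c154, 96a4190, b0d4dbe, c91ee63, cce77a1, dc028ba}.
Reachable from 2bb0d33: {2bb0d33, 96a4190, b0d4dbe, cce77a1}.
In 23e96d8's history but not 2bb0d33's: {23e96d8, 614c154, c91ee63, dc028ba} — 4 commits.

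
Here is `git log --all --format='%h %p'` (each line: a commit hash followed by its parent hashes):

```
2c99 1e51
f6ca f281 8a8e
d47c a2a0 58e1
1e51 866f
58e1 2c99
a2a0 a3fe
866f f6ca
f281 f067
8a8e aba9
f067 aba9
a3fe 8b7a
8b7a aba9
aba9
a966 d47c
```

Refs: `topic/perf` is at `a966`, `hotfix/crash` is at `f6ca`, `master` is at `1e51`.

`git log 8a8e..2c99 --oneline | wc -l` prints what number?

6

Reachable from 2c99: {1e51, 2c99, 866f, 8a8e, aba9, f067, f281, f6ca}.
Reachable from 8a8e: {8a8e, aba9}.
In 2c99's history but not 8a8e's: {1e51, 2c99, 866f, f067, f281, f6ca} — 6 commits.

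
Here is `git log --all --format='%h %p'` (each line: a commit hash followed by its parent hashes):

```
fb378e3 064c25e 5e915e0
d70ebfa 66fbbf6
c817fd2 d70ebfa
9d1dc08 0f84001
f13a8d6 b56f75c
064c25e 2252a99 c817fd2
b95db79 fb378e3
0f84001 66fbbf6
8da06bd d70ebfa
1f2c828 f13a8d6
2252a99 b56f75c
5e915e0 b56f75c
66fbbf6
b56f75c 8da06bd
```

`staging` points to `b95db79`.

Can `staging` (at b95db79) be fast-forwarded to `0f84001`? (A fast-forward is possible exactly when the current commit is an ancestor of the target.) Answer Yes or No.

No

A fast-forward from b95db79 to 0f84001 is possible iff b95db79 is an ancestor of 0f84001.
Ancestors of 0f84001: {0f84001, 66fbbf6}.
b95db79 is not among them, so fast-forward is not possible.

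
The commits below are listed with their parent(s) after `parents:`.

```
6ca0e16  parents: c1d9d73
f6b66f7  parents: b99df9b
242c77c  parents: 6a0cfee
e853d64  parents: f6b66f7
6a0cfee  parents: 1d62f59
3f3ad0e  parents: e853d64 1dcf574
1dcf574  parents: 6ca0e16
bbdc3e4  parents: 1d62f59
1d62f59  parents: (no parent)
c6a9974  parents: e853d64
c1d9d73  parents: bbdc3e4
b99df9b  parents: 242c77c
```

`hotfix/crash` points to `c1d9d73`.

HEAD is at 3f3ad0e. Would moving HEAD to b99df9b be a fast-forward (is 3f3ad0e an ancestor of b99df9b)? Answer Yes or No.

No

A fast-forward from 3f3ad0e to b99df9b is possible iff 3f3ad0e is an ancestor of b99df9b.
Ancestors of b99df9b: {1d62f59, 242c77c, 6a0cfee, b99df9b}.
3f3ad0e is not among them, so fast-forward is not possible.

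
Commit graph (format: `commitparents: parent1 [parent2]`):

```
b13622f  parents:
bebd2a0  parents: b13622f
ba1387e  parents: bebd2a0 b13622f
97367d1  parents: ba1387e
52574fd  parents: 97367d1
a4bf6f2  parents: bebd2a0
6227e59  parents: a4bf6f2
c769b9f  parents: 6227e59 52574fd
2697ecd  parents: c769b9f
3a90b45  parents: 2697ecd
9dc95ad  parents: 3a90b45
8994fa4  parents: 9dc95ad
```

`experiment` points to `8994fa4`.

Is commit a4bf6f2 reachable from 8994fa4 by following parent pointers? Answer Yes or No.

Ancestors of 8994fa4 (commits reachable by following parents): {2697ecd, 3a90b45, 52574fd, 6227e59, 8994fa4, 97367d1, 9dc95ad, a4bf6f2, b13622f, ba1387e, bebd2a0, c769b9f}.
a4bf6f2 is in that set, so it is an ancestor of 8994fa4.

Yes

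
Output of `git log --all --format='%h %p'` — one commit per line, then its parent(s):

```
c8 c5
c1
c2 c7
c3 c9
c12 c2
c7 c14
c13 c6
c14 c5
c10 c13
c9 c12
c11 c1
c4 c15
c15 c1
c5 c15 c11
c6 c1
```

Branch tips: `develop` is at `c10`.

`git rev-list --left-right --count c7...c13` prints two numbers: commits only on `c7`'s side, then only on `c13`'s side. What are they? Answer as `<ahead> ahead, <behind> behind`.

Reachable from c7: {c1, c11, c14, c15, c5, c7}.
Reachable from c13: {c1, c13, c6}.
Only in c7's history (ahead): {c11, c14, c15, c5, c7} — 5.
Only in c13's history (behind): {c13, c6} — 2.

5 ahead, 2 behind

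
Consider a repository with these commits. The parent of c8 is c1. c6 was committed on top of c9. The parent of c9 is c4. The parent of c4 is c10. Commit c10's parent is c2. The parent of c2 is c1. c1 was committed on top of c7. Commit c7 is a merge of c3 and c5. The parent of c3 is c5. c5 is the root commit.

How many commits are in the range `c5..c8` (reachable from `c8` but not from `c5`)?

4

Reachable from c8: {c1, c3, c5, c7, c8}.
Reachable from c5: {c5}.
In c8's history but not c5's: {c1, c3, c7, c8} — 4 commits.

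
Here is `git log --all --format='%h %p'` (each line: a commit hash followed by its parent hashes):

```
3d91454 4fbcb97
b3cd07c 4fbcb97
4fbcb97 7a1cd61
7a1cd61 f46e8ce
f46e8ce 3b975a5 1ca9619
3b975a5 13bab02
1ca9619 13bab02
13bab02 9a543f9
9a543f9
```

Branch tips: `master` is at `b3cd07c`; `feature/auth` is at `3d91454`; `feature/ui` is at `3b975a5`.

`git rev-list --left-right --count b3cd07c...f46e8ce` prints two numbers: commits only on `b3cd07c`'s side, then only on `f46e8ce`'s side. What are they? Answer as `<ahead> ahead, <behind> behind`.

Reachable from b3cd07c: {13bab02, 1ca9619, 3b975a5, 4fbcb97, 7a1cd61, 9a543f9, b3cd07c, f46e8ce}.
Reachable from f46e8ce: {13bab02, 1ca9619, 3b975a5, 9a543f9, f46e8ce}.
Only in b3cd07c's history (ahead): {4fbcb97, 7a1cd61, b3cd07c} — 3.
Only in f46e8ce's history (behind): {} — 0.

3 ahead, 0 behind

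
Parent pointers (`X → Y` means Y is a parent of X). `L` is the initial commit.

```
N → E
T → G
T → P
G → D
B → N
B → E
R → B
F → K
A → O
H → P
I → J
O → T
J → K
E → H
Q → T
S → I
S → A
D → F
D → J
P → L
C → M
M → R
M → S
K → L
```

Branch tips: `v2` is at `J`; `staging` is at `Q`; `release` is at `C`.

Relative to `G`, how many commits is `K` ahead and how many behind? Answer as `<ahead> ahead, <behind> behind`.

0 ahead, 4 behind

Reachable from K: {K, L}.
Reachable from G: {D, F, G, J, K, L}.
Only in K's history (ahead): {} — 0.
Only in G's history (behind): {D, F, G, J} — 4.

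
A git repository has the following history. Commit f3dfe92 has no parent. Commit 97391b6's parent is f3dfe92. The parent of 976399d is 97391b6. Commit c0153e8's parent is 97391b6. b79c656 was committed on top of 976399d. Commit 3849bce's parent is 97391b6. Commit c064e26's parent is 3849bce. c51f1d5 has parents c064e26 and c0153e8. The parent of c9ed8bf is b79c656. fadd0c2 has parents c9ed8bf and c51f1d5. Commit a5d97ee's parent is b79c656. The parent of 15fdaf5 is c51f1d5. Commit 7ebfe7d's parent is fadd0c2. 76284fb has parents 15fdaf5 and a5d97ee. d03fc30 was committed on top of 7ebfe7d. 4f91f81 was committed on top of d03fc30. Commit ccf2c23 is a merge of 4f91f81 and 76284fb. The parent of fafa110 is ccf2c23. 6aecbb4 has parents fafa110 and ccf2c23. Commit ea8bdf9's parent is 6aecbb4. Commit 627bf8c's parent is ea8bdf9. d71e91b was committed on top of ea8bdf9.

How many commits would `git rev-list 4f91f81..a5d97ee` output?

Reachable from a5d97ee: {97391b6, 976399d, a5d97ee, b79c656, f3dfe92}.
Reachable from 4f91f81: {3849bce, 4f91f81, 7ebfe7d, 97391b6, 976399d, b79c656, c0153e8, c064e26, c51f1d5, c9ed8bf, d03fc30, f3dfe92, fadd0c2}.
In a5d97ee's history but not 4f91f81's: {a5d97ee} — 1 commit.

1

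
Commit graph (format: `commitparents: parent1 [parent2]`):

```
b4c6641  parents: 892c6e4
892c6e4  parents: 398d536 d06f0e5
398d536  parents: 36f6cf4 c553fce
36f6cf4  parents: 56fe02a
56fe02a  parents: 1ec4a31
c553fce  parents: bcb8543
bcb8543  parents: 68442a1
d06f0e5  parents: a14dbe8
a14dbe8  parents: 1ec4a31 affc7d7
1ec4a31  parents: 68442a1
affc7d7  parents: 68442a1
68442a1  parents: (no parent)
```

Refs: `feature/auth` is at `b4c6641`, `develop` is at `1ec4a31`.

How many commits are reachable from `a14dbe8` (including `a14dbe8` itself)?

4

Walking parent pointers from a14dbe8: reachable set = {1ec4a31, 68442a1, a14dbe8, affc7d7}.
That is 4 commits.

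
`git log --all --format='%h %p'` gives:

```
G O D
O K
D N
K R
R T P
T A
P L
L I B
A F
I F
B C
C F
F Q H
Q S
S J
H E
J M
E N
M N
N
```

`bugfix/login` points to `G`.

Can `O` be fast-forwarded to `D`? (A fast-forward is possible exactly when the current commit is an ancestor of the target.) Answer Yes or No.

A fast-forward from O to D is possible iff O is an ancestor of D.
Ancestors of D: {D, N}.
O is not among them, so fast-forward is not possible.

No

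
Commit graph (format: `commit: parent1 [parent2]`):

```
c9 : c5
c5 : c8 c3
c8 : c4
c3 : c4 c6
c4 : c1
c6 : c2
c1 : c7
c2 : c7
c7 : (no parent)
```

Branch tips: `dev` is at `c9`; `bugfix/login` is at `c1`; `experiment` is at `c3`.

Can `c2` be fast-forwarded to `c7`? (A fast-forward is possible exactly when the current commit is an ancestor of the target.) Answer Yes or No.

A fast-forward from c2 to c7 is possible iff c2 is an ancestor of c7.
Ancestors of c7: {c7}.
c2 is not among them, so fast-forward is not possible.

No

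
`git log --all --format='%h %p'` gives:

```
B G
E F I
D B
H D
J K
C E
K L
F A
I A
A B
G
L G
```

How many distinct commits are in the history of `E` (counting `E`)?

6

Walking parent pointers from E: reachable set = {A, B, E, F, G, I}.
That is 6 commits.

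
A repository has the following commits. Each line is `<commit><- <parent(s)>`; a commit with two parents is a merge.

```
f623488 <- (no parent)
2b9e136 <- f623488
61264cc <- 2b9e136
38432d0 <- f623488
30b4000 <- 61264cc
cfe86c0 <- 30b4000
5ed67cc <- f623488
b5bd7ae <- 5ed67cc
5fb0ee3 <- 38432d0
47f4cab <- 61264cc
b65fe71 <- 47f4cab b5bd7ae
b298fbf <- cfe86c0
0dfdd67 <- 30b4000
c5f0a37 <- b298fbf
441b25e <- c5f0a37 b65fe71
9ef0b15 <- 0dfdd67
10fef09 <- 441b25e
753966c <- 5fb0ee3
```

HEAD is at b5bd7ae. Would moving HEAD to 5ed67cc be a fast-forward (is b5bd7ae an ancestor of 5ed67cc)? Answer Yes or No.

A fast-forward from b5bd7ae to 5ed67cc is possible iff b5bd7ae is an ancestor of 5ed67cc.
Ancestors of 5ed67cc: {5ed67cc, f623488}.
b5bd7ae is not among them, so fast-forward is not possible.

No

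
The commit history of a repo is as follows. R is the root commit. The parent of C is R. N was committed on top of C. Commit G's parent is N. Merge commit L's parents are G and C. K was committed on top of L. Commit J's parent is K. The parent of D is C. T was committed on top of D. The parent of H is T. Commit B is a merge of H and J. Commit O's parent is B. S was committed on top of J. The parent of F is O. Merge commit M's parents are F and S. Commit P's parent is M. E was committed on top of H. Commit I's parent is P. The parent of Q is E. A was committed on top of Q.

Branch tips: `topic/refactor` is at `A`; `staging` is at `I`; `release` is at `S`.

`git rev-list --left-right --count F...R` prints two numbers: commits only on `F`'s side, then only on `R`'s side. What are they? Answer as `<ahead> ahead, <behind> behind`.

12 ahead, 0 behind

Reachable from F: {B, C, D, F, G, H, J, K, L, N, O, R, T}.
Reachable from R: {R}.
Only in F's history (ahead): {B, C, D, F, G, H, J, K, L, N, O, T} — 12.
Only in R's history (behind): {} — 0.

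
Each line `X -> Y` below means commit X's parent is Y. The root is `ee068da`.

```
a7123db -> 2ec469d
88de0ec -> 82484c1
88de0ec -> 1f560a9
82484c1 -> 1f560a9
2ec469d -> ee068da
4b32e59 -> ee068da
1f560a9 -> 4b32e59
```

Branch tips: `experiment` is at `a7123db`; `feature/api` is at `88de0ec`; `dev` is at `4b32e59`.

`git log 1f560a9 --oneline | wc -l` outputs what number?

Walking parent pointers from 1f560a9: reachable set = {1f560a9, 4b32e59, ee068da}.
That is 3 commits.

3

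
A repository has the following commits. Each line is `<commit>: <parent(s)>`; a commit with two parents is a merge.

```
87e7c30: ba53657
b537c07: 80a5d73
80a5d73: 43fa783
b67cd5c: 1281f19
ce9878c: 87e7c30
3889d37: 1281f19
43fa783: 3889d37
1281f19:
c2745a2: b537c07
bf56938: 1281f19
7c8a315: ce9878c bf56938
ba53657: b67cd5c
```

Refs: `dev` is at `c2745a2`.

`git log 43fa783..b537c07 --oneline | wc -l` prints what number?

2

Reachable from b537c07: {1281f19, 3889d37, 43fa783, 80a5d73, b537c07}.
Reachable from 43fa783: {1281f19, 3889d37, 43fa783}.
In b537c07's history but not 43fa783's: {80a5d73, b537c07} — 2 commits.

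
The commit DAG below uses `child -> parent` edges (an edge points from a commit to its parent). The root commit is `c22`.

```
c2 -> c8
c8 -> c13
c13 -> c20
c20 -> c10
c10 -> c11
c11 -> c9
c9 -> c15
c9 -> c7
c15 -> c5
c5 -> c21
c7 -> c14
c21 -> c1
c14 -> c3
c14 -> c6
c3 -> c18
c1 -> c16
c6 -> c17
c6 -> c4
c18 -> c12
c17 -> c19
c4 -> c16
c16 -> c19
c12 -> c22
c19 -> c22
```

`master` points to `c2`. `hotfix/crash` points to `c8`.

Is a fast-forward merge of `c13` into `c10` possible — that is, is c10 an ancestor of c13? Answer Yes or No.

A fast-forward from c10 to c13 is possible iff c10 is an ancestor of c13.
Ancestors of c13: {c1, c10, c11, c12, c13, c14, c15, c16, c17, c18, c19, c20, c21, c22, c3, c4, c5, c6, c7, c9}.
c10 is among them, so fast-forward is possible.

Yes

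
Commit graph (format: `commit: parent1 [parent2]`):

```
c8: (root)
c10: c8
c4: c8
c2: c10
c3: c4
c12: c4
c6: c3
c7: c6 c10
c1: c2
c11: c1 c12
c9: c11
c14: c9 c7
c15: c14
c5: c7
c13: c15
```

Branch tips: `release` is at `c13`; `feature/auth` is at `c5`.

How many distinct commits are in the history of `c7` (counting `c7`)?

Walking parent pointers from c7: reachable set = {c10, c3, c4, c6, c7, c8}.
That is 6 commits.

6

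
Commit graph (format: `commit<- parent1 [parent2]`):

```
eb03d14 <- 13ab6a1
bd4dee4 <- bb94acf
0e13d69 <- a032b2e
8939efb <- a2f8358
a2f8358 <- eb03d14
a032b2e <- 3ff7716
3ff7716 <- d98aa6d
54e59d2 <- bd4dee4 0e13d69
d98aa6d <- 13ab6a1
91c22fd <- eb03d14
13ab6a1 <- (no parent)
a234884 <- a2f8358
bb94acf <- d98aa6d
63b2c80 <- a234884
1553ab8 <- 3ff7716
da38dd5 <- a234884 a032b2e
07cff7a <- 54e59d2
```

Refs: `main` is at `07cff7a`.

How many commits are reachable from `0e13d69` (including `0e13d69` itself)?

Walking parent pointers from 0e13d69: reachable set = {0e13d69, 13ab6a1, 3ff7716, a032b2e, d98aa6d}.
That is 5 commits.

5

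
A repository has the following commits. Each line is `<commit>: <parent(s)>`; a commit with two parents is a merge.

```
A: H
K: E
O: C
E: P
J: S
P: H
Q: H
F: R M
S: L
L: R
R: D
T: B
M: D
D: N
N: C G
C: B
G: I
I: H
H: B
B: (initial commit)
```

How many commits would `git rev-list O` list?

3

Walking parent pointers from O: reachable set = {B, C, O}.
That is 3 commits.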